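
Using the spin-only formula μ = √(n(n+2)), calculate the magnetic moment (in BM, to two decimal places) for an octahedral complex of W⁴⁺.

W⁴⁺: group 6, so d-count = 6 − 4 = 2.
For octahedral d² the high- and low-spin configurations coincide.
Configuration: t₂g² eg⁰ → 2 unpaired electrons.
μ(spin-only) = √[2(2+2)] = √8 ≈ 2.83 BM.

2.83 BM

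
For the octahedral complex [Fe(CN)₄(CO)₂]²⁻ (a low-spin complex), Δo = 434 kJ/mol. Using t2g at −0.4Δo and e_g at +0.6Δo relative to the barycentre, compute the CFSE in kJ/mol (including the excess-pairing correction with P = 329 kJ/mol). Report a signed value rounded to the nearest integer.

Ligand charges: 4×(-1) from CN⁻ and 2×(+0) from CO sum to -4; with overall charge -2, Fe is +2.
Group 8 minus oxidation state +2 gives a d⁶ configuration for Fe²⁺.
Electron filling gives t2g^6 e_g^0.
The orbital stabilization is -2.4Δo = -2.4 × 434 = -1042 kJ/mol.
Relative to high-spin t2g^4 e_g^2 (1 paired), the low-spin configuration has 2 additional pairs, contributing +2 × 329 = +658 kJ/mol.
Overall CFSE = -1042 + 658 = -384 kJ/mol.

-384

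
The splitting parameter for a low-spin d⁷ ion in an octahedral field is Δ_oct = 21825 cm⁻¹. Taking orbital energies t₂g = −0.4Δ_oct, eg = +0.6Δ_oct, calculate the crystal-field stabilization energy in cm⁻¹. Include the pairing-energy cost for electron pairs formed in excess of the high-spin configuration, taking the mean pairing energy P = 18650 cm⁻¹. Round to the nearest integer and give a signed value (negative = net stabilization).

-20635

Configuration: t₂g⁶ eg¹.
Orbital CFSE = 6(-0.4) + 1(0.6) = -1.8Δ_oct = -1.8 × 21825 = -39285 cm⁻¹.
Pairing penalty: 3 pairs vs 2 in the high-spin reference → 1 extra × P = 18650 cm⁻¹.
Combining: -39285 + 18650 = -20635 cm⁻¹.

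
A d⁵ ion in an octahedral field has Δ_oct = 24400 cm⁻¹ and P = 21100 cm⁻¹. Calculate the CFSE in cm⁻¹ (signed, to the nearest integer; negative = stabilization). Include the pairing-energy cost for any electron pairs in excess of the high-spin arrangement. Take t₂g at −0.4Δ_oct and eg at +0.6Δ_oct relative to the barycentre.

-6600

Since Δ_oct = 24400 cm⁻¹ > P = 21100 cm⁻¹, the complex adopts the low-spin configuration.
Configuration: t₂g⁵ eg⁰.
Orbital CFSE = -2.0Δ_oct = -2.0 × 24400 = -48800 cm⁻¹.
Excess pairs vs high-spin: 2 − 0 = 2; pairing cost = +42200 cm⁻¹.
Net CFSE = -48800 + 42200 = -6600 cm⁻¹.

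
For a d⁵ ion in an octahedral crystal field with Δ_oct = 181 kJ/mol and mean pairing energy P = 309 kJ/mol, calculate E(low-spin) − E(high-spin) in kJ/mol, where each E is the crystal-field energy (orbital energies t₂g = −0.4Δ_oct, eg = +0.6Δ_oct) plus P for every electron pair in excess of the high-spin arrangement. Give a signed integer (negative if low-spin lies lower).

256

In the high-spin limit (t₂g³ eg²) the orbital term is 0.0Δ_oct = 0 kJ/mol, with no excess pairing.
Low-spin t₂g⁵ eg⁰ gives -2.0Δ_oct = -362 kJ/mol, but forming 2 extra pairs costs 2P = 618 kJ/mol, so E(LS) = -362 + 618 = 256 kJ/mol.
E(LS) − E(HS) = 256 − (0) = 256 kJ/mol.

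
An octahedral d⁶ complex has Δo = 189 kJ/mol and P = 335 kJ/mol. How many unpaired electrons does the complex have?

Since Δo = 189 kJ/mol < P = 335 kJ/mol, the complex adopts the high-spin configuration.
That gives t2g^4 e_g^2.
Unpaired electrons: 4.

4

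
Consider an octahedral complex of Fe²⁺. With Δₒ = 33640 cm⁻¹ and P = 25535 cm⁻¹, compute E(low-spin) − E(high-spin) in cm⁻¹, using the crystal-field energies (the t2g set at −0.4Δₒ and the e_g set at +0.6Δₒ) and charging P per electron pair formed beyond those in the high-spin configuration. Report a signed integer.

Group 8 minus oxidation state +2 gives a d⁶ configuration for Fe²⁺.
In the high-spin limit (t2g^4 e_g^2) the orbital term is -0.4Δₒ = -13456 cm⁻¹, with no excess pairing.
For low-spin the configuration is t2g^6 e_g^0: orbital energy -2.4 × 33640 = -80736 cm⁻¹, and 2 additional pairs relative to high-spin add 51070 cm⁻¹, giving -29666 cm⁻¹.
E(LS) − E(HS) = -29666 − (-13456) = -16210 cm⁻¹.

-16210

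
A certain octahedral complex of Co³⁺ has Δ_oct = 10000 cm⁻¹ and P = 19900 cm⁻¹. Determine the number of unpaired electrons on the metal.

Co is in group 9, so Co³⁺ is d⁶ (9 − 3 = 6).
Δ_oct < P, so pairing is avoided: the ground state is high-spin.
That gives t₂g⁴ eg².
Unpaired electrons: 4.

4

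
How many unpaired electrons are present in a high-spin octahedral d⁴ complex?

4

Configuration: t₂g³ eg¹, giving 4 unpaired electrons.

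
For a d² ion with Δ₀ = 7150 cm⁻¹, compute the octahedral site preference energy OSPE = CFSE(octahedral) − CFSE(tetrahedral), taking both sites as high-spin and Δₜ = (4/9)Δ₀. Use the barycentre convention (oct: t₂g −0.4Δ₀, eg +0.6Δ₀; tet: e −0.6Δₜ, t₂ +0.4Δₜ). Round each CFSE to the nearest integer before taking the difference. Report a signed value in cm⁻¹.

Octahedral high-spin t₂g² eg⁰: CFSE = -0.8 × 7150 = -5720 cm⁻¹.
In a tetrahedral site the filling is e² t₂⁰: CFSE(tet) = -1.2Δₜ = -1.2 × (4/9)(7150) = -3813 cm⁻¹.
Subtracting, OSPE = -5720 − (-3813) = -1907 cm⁻¹.

-1907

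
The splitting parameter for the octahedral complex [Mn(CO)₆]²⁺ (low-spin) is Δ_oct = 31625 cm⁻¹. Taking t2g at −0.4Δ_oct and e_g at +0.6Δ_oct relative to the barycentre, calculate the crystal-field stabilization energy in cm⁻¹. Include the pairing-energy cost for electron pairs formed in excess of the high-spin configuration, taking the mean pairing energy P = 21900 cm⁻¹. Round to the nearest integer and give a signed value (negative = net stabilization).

CO is neutral, so the +2 overall charge sits on Mn: oxidation state +2.
Group 7 minus oxidation state +2 gives a d⁵ configuration for Mn²⁺.
The d⁵ electrons fill as t2g^5 e_g^0.
The orbital stabilization is -2.0Δ_oct = -2.0 × 31625 = -63250 cm⁻¹.
High-spin d⁵ would be t2g^3 e_g^2 with 0 pairs; low-spin has 2, so 2 excess pairs cost +2P = +43800 cm⁻¹.
Net CFSE = -63250 + 43800 = -19450 cm⁻¹.

-19450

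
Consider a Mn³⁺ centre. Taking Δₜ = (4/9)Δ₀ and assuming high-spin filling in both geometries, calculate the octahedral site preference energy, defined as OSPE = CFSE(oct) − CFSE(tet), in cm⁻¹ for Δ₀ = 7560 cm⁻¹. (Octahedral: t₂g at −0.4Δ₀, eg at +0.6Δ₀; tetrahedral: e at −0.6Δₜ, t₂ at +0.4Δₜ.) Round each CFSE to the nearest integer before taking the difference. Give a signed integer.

Mn³⁺: group 7, so d-count = 7 − 3 = 4.
In an octahedral site d⁴ (HS) is t₂g³ eg¹, giving CFSE(oct) = -0.6Δ₀ = -4536 cm⁻¹.
In a tetrahedral site the filling is e² t₂²: CFSE(tet) = -0.4Δₜ = -0.4 × (4/9)(7560) = -1344 cm⁻¹.
OSPE = CFSE(oct) − CFSE(tet) = -4536 − (-1344) = -3192 cm⁻¹.

-3192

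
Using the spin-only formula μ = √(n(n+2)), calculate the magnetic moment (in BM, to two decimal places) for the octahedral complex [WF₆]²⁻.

Each F⁻ contributes -1; 6 × (-1) = -6. With overall charge -2, W is in the +4 oxidation state.
W is in group 6, so W⁴⁺ is d² (6 − 4 = 2).
Configuration: t₂g² eg⁰ → 2 unpaired electrons.
μ(spin-only) = √[2(2+2)] = √8 ≈ 2.83 BM.

2.83 BM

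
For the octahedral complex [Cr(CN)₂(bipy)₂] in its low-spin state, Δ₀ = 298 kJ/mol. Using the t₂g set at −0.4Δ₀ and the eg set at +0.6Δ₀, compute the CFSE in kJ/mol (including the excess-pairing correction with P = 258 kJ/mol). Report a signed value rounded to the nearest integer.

-219

Ligand charges: 2×(-1) from CN⁻ and 2×(+0) from bipy sum to -2; with overall charge +0, Cr is +2.
Cr is in group 6, so Cr²⁺ is d⁴ (6 − 2 = 4).
Electron filling gives t₂g⁴ eg⁰.
The orbital stabilization is -1.6Δ₀ = -1.6 × 298 = -477 kJ/mol.
Pairing penalty: 1 pair vs 0 in the high-spin reference → 1 extra × P = 258 kJ/mol.
Overall CFSE = -477 + 258 = -219 kJ/mol.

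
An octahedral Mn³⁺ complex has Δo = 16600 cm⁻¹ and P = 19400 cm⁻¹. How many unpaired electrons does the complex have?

4

Mn³⁺: group 7, so d-count = 7 − 3 = 4.
Here Δo < P (16600 < 19400), so the high-spin state is favoured.
Configuration: t2g^3 e_g^1.
Unpaired electrons: 4.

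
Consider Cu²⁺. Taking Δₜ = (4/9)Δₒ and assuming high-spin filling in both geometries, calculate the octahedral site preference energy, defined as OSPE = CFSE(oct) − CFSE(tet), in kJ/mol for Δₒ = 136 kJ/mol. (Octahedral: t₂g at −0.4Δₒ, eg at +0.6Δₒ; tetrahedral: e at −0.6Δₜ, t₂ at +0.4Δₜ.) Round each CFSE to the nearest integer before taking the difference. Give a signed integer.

-58

Cu is in group 11, so Cu²⁺ is d⁹ (11 − 2 = 9).
Octahedral high-spin t₂g⁶ eg³: CFSE = -0.6 × 136 = -82 kJ/mol.
In a tetrahedral site the filling is e⁴ t₂⁵: CFSE(tet) = -0.4Δₜ = -0.4 × (4/9)(136) = -24 kJ/mol.
Subtracting, OSPE = -82 − (-24) = -58 kJ/mol.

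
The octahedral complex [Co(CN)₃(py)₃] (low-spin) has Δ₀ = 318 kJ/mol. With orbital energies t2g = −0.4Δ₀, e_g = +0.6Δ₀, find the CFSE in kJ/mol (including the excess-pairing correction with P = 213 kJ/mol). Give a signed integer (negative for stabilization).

-337

Ligand charges: 3×(-1) from CN⁻ and 3×(+0) from py sum to -3; with overall charge +0, Co is +3.
Group 9 minus oxidation state +3 gives a d⁶ configuration for Co³⁺.
Electron filling gives t2g^6 e_g^0.
CFSE(orbital) = 6×(-0.4Δ₀) + 0×(0.6Δ₀) = -2.4Δ₀; with Δ₀ = 318 kJ/mol that is -763 kJ/mol.
Relative to high-spin t2g^4 e_g^2 (1 paired), the low-spin configuration has 2 additional pairs, contributing +2 × 213 = +426 kJ/mol.
Overall CFSE = -763 + 426 = -337 kJ/mol.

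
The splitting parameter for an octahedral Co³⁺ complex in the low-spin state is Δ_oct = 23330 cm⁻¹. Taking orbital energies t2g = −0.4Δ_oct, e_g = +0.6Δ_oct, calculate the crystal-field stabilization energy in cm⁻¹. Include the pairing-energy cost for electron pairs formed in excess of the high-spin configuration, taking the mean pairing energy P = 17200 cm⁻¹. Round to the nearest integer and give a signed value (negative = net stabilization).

Co sits in group 9; removing 3 electrons leaves Co³⁺ with 9 − 3 = 6 d electrons.
Configuration: t2g^6 e_g^0.
Orbital CFSE = 6(-0.4) + 0(0.6) = -2.4Δ_oct = -2.4 × 23330 = -55992 cm⁻¹.
Relative to high-spin t2g^4 e_g^2 (1 paired), the low-spin configuration has 2 additional pairs, contributing +2 × 17200 = +34400 cm⁻¹.
Net CFSE = -55992 + 34400 = -21592 cm⁻¹.

-21592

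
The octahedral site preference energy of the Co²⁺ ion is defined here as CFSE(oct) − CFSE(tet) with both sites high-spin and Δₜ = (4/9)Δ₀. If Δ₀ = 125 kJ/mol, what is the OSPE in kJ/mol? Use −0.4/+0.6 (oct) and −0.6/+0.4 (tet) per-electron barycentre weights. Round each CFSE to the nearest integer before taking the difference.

Co sits in group 9; removing 2 electrons leaves Co²⁺ with 9 − 2 = 7 d electrons.
Octahedral (high-spin): t2g^5 e_g^2, CFSE = 5(−0.4) + 2(+0.6) = -0.8Δ₀ = -0.8 × 125 = -100 kJ/mol.
Tetrahedral: e^4 t2^3, CFSE = 4(−0.6) + 3(+0.4) = -1.2Δₜ = -1.2 × (4/9) × 125 = -67 kJ/mol.
OSPE = CFSE(oct) − CFSE(tet) = -100 − (-67) = -33 kJ/mol.

-33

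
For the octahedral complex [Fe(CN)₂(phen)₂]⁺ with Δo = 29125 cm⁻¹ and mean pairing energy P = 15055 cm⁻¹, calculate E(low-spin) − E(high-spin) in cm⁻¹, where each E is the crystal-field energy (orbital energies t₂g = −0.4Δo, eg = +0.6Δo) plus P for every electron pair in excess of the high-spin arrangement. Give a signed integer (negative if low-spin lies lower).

Ligand charges: 2×(-1) from CN⁻ and 2×(+0) from phen sum to -2; with overall charge +1, Fe is +3.
Fe³⁺: group 8, so d-count = 8 − 3 = 5.
High-spin d⁵ fills as t₂g³ eg² with CFSE 3(−0.4) + 2(+0.6) = 0.0Δo = 0 cm⁻¹.
For low-spin the configuration is t₂g⁵ eg⁰: orbital energy -2.0 × 29125 = -58250 cm⁻¹, and 2 additional pairs relative to high-spin add 30110 cm⁻¹, giving -28140 cm⁻¹.
The difference is -28140 − (0) = -28140 cm⁻¹, so low-spin lies lower.

-28140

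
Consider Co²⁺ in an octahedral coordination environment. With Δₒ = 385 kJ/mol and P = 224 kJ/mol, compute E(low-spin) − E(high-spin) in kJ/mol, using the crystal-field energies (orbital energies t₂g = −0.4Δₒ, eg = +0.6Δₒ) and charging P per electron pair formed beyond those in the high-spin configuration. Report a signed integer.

Group 9 minus oxidation state +2 gives a d⁷ configuration for Co²⁺.
In the high-spin limit (t₂g⁵ eg²) the orbital term is -0.8Δₒ = -308 kJ/mol, with no excess pairing.
For low-spin the configuration is t₂g⁶ eg¹: orbital energy -1.8 × 385 = -693 kJ/mol, and 1 additional pair relative to high-spin adds 224 kJ/mol, giving -469 kJ/mol.
Thus E(LS) − E(HS) = -161 kJ/mol.

-161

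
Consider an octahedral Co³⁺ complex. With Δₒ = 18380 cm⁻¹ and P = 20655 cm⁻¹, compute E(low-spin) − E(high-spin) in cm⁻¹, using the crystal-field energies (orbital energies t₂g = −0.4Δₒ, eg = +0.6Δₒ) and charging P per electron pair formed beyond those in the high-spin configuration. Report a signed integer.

4550

Group 9 minus oxidation state +3 gives a d⁶ configuration for Co³⁺.
High-spin: t₂g⁴ eg², CFSE = -0.4Δₒ = -7352 cm⁻¹.
For low-spin the configuration is t₂g⁶ eg⁰: orbital energy -2.4 × 18380 = -44112 cm⁻¹, and 2 additional pairs relative to high-spin add 41310 cm⁻¹, giving -2802 cm⁻¹.
E(LS) − E(HS) = -2802 − (-7352) = 4550 cm⁻¹.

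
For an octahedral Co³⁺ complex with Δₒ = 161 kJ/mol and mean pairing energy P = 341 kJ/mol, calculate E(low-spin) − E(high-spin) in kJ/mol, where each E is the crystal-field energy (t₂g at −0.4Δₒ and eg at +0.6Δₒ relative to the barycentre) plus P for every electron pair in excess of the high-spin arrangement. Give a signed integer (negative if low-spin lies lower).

360

Co³⁺: group 9, so d-count = 9 − 3 = 6.
High-spin: t₂g⁴ eg², CFSE = -0.4Δₒ = -64 kJ/mol.
Low-spin: t₂g⁶ eg⁰, orbital CFSE = -2.4Δₒ = -386 kJ/mol; plus 2 excess pairs × P = +682 kJ/mol; total 296 kJ/mol.
E(LS) − E(HS) = 296 − (-64) = 360 kJ/mol.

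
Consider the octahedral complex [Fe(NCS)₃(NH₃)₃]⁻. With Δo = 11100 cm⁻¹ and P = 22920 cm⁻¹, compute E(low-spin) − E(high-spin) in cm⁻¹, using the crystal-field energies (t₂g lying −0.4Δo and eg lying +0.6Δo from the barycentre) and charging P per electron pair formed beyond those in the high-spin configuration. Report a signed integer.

Ligand charges: 3×(-1) from NCS⁻ and 3×(+0) from NH₃ sum to -3; with overall charge -1, Fe is +2.
Fe is in group 8, so Fe²⁺ is d⁶ (8 − 2 = 6).
High-spin: t₂g⁴ eg², CFSE = -0.4Δo = -4440 cm⁻¹.
For low-spin the configuration is t₂g⁶ eg⁰: orbital energy -2.4 × 11100 = -26640 cm⁻¹, and 2 additional pairs relative to high-spin add 45840 cm⁻¹, giving 19200 cm⁻¹.
The difference is 19200 − (-4440) = 23640 cm⁻¹, so high-spin lies lower.

23640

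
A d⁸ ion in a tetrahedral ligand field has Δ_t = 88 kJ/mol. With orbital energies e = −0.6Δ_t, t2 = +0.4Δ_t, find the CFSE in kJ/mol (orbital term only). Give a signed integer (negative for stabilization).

Tetrahedral fields are weak (Δₜ ≈ 4/9 Δₒ), so electrons fill high-spin.
Electron filling gives e^4 t2^4.
The orbital stabilization is -0.8Δ_t = -0.8 × 88 = -70 kJ/mol.

-70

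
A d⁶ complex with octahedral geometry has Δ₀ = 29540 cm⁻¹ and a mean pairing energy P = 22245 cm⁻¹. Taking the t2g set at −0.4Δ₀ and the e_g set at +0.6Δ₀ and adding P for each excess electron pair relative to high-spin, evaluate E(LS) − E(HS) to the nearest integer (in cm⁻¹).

-14590

In the high-spin limit (t2g^4 e_g^2) the orbital term is -0.4Δ₀ = -11816 cm⁻¹, with no excess pairing.
Low-spin: t2g^6 e_g^0, orbital CFSE = -2.4Δ₀ = -70896 cm⁻¹; plus 2 excess pairs × P = +44490 cm⁻¹; total -26406 cm⁻¹.
E(LS) − E(HS) = -26406 − (-11816) = -14590 cm⁻¹.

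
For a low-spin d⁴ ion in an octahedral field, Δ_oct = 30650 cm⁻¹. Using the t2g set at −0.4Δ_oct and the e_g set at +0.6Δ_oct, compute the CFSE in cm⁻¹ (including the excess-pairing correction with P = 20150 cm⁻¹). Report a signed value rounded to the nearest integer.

Configuration: t2g^4 e_g^0.
CFSE(orbital) = 4×(-0.4Δ_oct) + 0×(0.6Δ_oct) = -1.6Δ_oct; with Δ_oct = 30650 cm⁻¹ that is -49040 cm⁻¹.
Pairing penalty: 1 pair vs 0 in the high-spin reference → 1 extra × P = 20150 cm⁻¹.
Combining: -49040 + 20150 = -28890 cm⁻¹.

-28890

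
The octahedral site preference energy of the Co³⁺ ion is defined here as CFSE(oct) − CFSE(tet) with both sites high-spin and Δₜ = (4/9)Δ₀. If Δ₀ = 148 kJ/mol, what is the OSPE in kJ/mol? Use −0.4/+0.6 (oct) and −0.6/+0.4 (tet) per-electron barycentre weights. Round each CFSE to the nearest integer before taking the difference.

-20

Co sits in group 9; removing 3 electrons leaves Co³⁺ with 9 − 3 = 6 d electrons.
Octahedral (high-spin): t₂g⁴ eg², CFSE = 4(−0.4) + 2(+0.6) = -0.4Δ₀ = -0.4 × 148 = -59 kJ/mol.
In a tetrahedral site the filling is e³ t₂³: CFSE(tet) = -0.6Δₜ = -0.6 × (4/9)(148) = -39 kJ/mol.
OSPE = -59 − (-39) = -20 kJ/mol.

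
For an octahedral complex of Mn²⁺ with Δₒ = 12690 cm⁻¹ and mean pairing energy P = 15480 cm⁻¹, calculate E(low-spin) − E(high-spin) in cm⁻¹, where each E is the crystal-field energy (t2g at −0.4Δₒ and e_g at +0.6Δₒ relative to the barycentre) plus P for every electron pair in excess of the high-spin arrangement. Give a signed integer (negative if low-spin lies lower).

Mn²⁺: group 7, so d-count = 7 − 2 = 5.
In the high-spin limit (t2g^3 e_g^2) the orbital term is 0.0Δₒ = 0 cm⁻¹, with no excess pairing.
For low-spin the configuration is t2g^5 e_g^0: orbital energy -2.0 × 12690 = -25380 cm⁻¹, and 2 additional pairs relative to high-spin add 30960 cm⁻¹, giving 5580 cm⁻¹.
E(LS) − E(HS) = 5580 − (0) = 5580 cm⁻¹.

5580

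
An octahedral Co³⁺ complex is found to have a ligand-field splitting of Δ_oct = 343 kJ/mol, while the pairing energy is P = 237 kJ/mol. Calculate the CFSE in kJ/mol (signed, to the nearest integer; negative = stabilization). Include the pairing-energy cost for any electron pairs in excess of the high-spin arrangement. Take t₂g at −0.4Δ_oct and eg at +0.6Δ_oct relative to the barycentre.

Co³⁺: group 9, so d-count = 9 − 3 = 6.
Δ_oct > P, so pairing is preferred: the ground state is low-spin.
That gives t₂g⁶ eg⁰.
Orbital CFSE = -2.4Δ_oct = -2.4 × 343 = -823 kJ/mol.
Excess pairs vs high-spin: 3 − 1 = 2; pairing cost = +474 kJ/mol.
Net CFSE = -823 + 474 = -349 kJ/mol.

-349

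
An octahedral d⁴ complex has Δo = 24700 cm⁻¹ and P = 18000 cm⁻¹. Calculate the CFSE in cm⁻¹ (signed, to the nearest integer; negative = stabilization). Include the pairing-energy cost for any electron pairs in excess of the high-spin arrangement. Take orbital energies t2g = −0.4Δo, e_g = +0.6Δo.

-21520

Here Δo > P (24700 > 18000), so the low-spin state is favoured.
That gives t2g^4 e_g^0.
Orbital CFSE = -1.6Δo = -1.6 × 24700 = -39520 cm⁻¹.
Excess pairs vs high-spin: 1 − 0 = 1; pairing cost = +18000 cm⁻¹.
Net CFSE = -39520 + 18000 = -21520 cm⁻¹.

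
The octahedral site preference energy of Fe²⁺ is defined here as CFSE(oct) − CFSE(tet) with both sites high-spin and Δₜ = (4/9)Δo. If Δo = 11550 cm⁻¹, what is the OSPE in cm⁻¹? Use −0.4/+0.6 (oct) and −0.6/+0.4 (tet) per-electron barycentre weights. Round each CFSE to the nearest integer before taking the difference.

Fe sits in group 8; removing 2 electrons leaves Fe²⁺ with 8 − 2 = 6 d electrons.
Octahedral high-spin t₂g⁴ eg²: CFSE = -0.4 × 11550 = -4620 cm⁻¹.
In a tetrahedral site the filling is e³ t₂³: CFSE(tet) = -0.6Δₜ = -0.6 × (4/9)(11550) = -3080 cm⁻¹.
Subtracting, OSPE = -4620 − (-3080) = -1540 cm⁻¹.

-1540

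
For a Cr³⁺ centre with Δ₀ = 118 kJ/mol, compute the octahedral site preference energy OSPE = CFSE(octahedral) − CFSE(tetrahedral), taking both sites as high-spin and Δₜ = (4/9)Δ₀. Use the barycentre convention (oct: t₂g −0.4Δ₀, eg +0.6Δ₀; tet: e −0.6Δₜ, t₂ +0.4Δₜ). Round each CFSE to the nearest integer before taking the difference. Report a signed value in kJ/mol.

-100

Cr sits in group 6; removing 3 electrons leaves Cr³⁺ with 6 − 3 = 3 d electrons.
Octahedral (high-spin): t2g^3 e_g^0, CFSE = 3(−0.4) + 0(+0.6) = -1.2Δ₀ = -1.2 × 118 = -142 kJ/mol.
In a tetrahedral site the filling is e^2 t2^1: CFSE(tet) = -0.8Δₜ = -0.8 × (4/9)(118) = -42 kJ/mol.
OSPE = -142 − (-42) = -100 kJ/mol.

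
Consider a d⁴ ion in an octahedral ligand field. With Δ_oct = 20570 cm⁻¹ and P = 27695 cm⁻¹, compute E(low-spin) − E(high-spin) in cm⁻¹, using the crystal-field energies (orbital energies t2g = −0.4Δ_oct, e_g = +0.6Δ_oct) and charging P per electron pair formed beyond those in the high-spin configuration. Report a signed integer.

High-spin d⁴ fills as t2g^3 e_g^1 with CFSE 3(−0.4) + 1(+0.6) = -0.6Δ_oct = -12342 cm⁻¹.
Low-spin: t2g^4 e_g^0, orbital CFSE = -1.6Δ_oct = -32912 cm⁻¹; plus 1 excess pair × P = +27695 cm⁻¹; total -5217 cm⁻¹.
E(LS) − E(HS) = -5217 − (-12342) = 7125 cm⁻¹.

7125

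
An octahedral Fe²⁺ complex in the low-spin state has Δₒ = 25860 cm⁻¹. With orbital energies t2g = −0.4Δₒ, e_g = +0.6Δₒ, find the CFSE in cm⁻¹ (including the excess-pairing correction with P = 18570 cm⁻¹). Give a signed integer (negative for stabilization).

-24924

Fe is in group 8, so Fe²⁺ is d⁶ (8 − 2 = 6).
Configuration: t2g^6 e_g^0.
Orbital CFSE = 6(-0.4) + 0(0.6) = -2.4Δₒ = -2.4 × 25860 = -62064 cm⁻¹.
High-spin d⁶ would be t2g^4 e_g^2 with 1 pair; low-spin has 3, so 2 excess pairs cost +2P = +37140 cm⁻¹.
Combining: -62064 + 37140 = -24924 cm⁻¹.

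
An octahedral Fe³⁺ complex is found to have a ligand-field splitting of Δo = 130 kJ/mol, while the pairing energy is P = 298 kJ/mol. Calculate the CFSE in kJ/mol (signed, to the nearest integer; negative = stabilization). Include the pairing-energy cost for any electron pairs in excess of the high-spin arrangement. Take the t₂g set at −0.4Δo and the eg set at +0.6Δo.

0

Group 8 minus oxidation state +3 gives a d⁵ configuration for Fe³⁺.
Δo < P, so pairing is avoided: the ground state is high-spin.
That gives t₂g³ eg².
Orbital CFSE = 0.0Δo = 0.0 × 130 = 0 kJ/mol.
High-spin has no excess pairs, so no pairing correction applies.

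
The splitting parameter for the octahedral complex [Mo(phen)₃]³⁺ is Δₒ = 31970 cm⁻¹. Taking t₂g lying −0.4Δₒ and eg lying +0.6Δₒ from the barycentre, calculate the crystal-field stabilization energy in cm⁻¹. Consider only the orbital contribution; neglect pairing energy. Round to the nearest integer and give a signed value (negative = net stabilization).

-38364

phen is neutral, so the +3 overall charge sits on Mo: oxidation state +3.
Mo³⁺: group 6, so d-count = 6 − 3 = 3.
Electron filling gives t₂g³ eg⁰.
CFSE(orbital) = 3×(-0.4Δₒ) + 0×(0.6Δₒ) = -1.2Δₒ; with Δₒ = 31970 cm⁻¹ that is -38364 cm⁻¹.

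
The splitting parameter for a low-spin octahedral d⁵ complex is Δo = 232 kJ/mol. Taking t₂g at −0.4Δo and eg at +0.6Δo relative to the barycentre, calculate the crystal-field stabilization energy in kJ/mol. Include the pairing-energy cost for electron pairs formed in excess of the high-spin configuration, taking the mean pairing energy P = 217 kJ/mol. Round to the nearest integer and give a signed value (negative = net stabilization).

-30

Configuration: t₂g⁵ eg⁰.
Orbital CFSE = 5(-0.4) + 0(0.6) = -2.0Δo = -2.0 × 232 = -464 kJ/mol.
Relative to high-spin t₂g³ eg² (0 paired), the low-spin configuration has 2 additional pairs, contributing +2 × 217 = +434 kJ/mol.
Overall CFSE = -464 + 434 = -30 kJ/mol.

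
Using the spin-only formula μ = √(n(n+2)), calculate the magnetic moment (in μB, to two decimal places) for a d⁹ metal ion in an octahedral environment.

Configuration: t₂g⁶ eg³ → 1 unpaired electron.
μ(spin-only) = √[1(1+2)] = √3 ≈ 1.73 μB.

1.73 μB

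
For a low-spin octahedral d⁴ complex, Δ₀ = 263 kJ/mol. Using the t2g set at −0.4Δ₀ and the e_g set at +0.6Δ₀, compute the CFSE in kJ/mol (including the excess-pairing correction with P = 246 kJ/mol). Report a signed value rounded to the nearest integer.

Electron filling gives t2g^4 e_g^0.
The orbital stabilization is -1.6Δ₀ = -1.6 × 263 = -421 kJ/mol.
High-spin d⁴ would be t2g^3 e_g^1 with 0 pairs; low-spin has 1, so 1 excess pair costs +1P = +246 kJ/mol.
Net CFSE = -421 + 246 = -175 kJ/mol.

-175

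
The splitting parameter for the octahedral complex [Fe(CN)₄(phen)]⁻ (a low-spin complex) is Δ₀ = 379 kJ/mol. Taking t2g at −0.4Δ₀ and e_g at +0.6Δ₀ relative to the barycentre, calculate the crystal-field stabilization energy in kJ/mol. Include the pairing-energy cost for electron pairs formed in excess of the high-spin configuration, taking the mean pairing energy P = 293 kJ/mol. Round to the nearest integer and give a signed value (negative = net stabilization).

Ligand charges: 4×(-1) from CN⁻ and 1×(+0) from phen sum to -4; with overall charge -1, Fe is +3.
Fe³⁺: group 8, so d-count = 8 − 3 = 5.
Electron filling gives t2g^5 e_g^0.
Orbital CFSE = 5(-0.4) + 0(0.6) = -2.0Δ₀ = -2.0 × 379 = -758 kJ/mol.
Pairing penalty: 2 pairs vs 0 in the high-spin reference → 2 extra × P = 586 kJ/mol.
Net CFSE = -758 + 586 = -172 kJ/mol.

-172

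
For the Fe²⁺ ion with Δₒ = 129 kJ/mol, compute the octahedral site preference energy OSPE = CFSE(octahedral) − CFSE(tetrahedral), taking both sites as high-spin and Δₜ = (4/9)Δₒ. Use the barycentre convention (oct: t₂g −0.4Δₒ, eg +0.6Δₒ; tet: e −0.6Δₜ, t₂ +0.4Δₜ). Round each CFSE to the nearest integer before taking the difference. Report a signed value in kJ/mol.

Group 8 minus oxidation state +2 gives a d⁶ configuration for Fe²⁺.
In an octahedral site d⁶ (HS) is t₂g⁴ eg², giving CFSE(oct) = -0.4Δₒ = -52 kJ/mol.
Tetrahedral: e³ t₂³, CFSE = 3(−0.6) + 3(+0.4) = -0.6Δₜ = -0.6 × (4/9) × 129 = -34 kJ/mol.
OSPE = -52 − (-34) = -18 kJ/mol.

-18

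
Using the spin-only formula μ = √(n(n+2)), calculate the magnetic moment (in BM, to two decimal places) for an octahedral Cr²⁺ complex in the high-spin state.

Cr sits in group 6; removing 2 electrons leaves Cr²⁺ with 6 − 2 = 4 d electrons.
Configuration: t₂g³ eg¹ → 4 unpaired electrons.
μ(spin-only) = √[4(4+2)] = √24 ≈ 4.90 BM.

4.90 BM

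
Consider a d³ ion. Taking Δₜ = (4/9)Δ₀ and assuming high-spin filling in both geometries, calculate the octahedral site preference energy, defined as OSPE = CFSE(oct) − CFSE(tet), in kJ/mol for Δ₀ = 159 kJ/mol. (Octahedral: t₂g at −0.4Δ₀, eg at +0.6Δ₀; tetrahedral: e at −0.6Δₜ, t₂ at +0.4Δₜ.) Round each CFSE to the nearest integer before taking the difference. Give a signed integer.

-134

Octahedral high-spin t₂g³ eg⁰: CFSE = -1.2 × 159 = -191 kJ/mol.
In a tetrahedral site the filling is e² t₂¹: CFSE(tet) = -0.8Δₜ = -0.8 × (4/9)(159) = -57 kJ/mol.
Subtracting, OSPE = -191 − (-57) = -134 kJ/mol.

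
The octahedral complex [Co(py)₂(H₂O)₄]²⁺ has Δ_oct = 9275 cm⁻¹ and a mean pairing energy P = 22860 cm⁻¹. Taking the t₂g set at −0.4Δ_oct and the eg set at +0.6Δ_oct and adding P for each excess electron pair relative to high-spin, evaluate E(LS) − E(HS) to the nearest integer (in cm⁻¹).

Ligand charges: 2×(+0) from py and 4×(+0) from H₂O sum to +0; with overall charge +2, Co is +2.
Co is in group 9, so Co²⁺ is d⁷ (9 − 2 = 7).
In the high-spin limit (t₂g⁵ eg²) the orbital term is -0.8Δ_oct = -7420 cm⁻¹, with no excess pairing.
For low-spin the configuration is t₂g⁶ eg¹: orbital energy -1.8 × 9275 = -16695 cm⁻¹, and 1 additional pair relative to high-spin adds 22860 cm⁻¹, giving 6165 cm⁻¹.
The difference is 6165 − (-7420) = 13585 cm⁻¹, so high-spin lies lower.

13585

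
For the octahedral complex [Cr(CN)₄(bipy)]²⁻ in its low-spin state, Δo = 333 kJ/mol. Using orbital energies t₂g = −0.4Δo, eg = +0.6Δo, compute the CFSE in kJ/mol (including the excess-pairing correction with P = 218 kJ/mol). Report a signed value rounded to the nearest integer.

Ligand charges: 4×(-1) from CN⁻ and 1×(+0) from bipy sum to -4; with overall charge -2, Cr is +2.
Cr is in group 6, so Cr²⁺ is d⁴ (6 − 2 = 4).
Configuration: t₂g⁴ eg⁰.
Orbital CFSE = 4(-0.4) + 0(0.6) = -1.6Δo = -1.6 × 333 = -533 kJ/mol.
High-spin d⁴ would be t₂g³ eg¹ with 0 pairs; low-spin has 1, so 1 excess pair costs +1P = +218 kJ/mol.
Overall CFSE = -533 + 218 = -315 kJ/mol.

-315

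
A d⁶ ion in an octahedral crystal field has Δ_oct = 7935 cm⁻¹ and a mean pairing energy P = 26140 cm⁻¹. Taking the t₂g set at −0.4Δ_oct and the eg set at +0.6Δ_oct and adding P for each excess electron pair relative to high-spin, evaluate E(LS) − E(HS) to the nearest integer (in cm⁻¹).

36410

High-spin d⁶ fills as t₂g⁴ eg² with CFSE 4(−0.4) + 2(+0.6) = -0.4Δ_oct = -3174 cm⁻¹.
Low-spin: t₂g⁶ eg⁰, orbital CFSE = -2.4Δ_oct = -19044 cm⁻¹; plus 2 excess pairs × P = +52280 cm⁻¹; total 33236 cm⁻¹.
Thus E(LS) − E(HS) = 36410 cm⁻¹.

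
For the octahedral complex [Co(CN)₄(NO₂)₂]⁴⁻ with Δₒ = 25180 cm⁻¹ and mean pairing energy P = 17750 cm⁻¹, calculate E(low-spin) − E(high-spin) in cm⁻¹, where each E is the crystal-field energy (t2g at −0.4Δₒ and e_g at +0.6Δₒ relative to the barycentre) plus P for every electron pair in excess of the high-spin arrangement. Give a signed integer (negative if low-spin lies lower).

Ligand charges: 4×(-1) from CN⁻ and 2×(-1) from NO₂⁻ sum to -6; with overall charge -4, Co is +2.
Group 9 minus oxidation state +2 gives a d⁷ configuration for Co²⁺.
High-spin d⁷ fills as t2g^5 e_g^2 with CFSE 5(−0.4) + 2(+0.6) = -0.8Δₒ = -20144 cm⁻¹.
Low-spin: t2g^6 e_g^1, orbital CFSE = -1.8Δₒ = -45324 cm⁻¹; plus 1 excess pair × P = +17750 cm⁻¹; total -27574 cm⁻¹.
The difference is -27574 − (-20144) = -7430 cm⁻¹, so low-spin lies lower.

-7430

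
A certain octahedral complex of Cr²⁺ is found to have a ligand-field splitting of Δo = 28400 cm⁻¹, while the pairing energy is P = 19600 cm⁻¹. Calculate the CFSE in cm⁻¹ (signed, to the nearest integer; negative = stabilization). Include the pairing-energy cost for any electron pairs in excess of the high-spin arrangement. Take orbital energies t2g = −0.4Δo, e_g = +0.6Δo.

Cr sits in group 6; removing 2 electrons leaves Cr²⁺ with 6 − 2 = 4 d electrons.
With Δo > P the complex is low-spin.
That gives t2g^4 e_g^0.
Orbital CFSE = -1.6Δo = -1.6 × 28400 = -45440 cm⁻¹.
Excess pairs vs high-spin: 1 − 0 = 1; pairing cost = +19600 cm⁻¹.
Net CFSE = -45440 + 19600 = -25840 cm⁻¹.

-25840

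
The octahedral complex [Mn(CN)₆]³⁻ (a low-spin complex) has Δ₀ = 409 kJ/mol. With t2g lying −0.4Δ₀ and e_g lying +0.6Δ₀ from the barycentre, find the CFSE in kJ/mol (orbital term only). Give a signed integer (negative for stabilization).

-654

Each CN⁻ contributes -1; 6 × (-1) = -6. With overall charge -3, Mn is in the +3 oxidation state.
Mn³⁺: group 7, so d-count = 7 − 3 = 4.
The d⁴ electrons fill as t2g^4 e_g^0.
CFSE(orbital) = 4×(-0.4Δ₀) + 0×(0.6Δ₀) = -1.6Δ₀; with Δ₀ = 409 kJ/mol that is -654 kJ/mol.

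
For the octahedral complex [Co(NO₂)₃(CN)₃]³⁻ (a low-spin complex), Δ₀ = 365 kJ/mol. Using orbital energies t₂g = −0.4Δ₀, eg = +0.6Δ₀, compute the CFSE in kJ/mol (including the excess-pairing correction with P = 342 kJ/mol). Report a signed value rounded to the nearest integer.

-192

Ligand charges: 3×(-1) from NO₂⁻ and 3×(-1) from CN⁻ sum to -6; with overall charge -3, Co is +3.
Co is in group 9, so Co³⁺ is d⁶ (9 − 3 = 6).
Configuration: t₂g⁶ eg⁰.
The orbital stabilization is -2.4Δ₀ = -2.4 × 365 = -876 kJ/mol.
High-spin d⁶ would be t₂g⁴ eg² with 1 pair; low-spin has 3, so 2 excess pairs cost +2P = +684 kJ/mol.
Net CFSE = -876 + 684 = -192 kJ/mol.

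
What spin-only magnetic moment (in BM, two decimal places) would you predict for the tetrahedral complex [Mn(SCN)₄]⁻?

Each SCN⁻ contributes -1; 4 × (-1) = -4. With overall charge -1, Mn is in the +3 oxidation state.
Mn is in group 7, so Mn³⁺ is d⁴ (7 − 3 = 4).
Tetrahedral fields are weak (Δₜ ≈ 4/9 Δₒ), so electrons fill high-spin.
Configuration: e² t₂² → 4 unpaired electrons.
μ(spin-only) = √[4(4+2)] = √24 ≈ 4.90 BM.

4.90 BM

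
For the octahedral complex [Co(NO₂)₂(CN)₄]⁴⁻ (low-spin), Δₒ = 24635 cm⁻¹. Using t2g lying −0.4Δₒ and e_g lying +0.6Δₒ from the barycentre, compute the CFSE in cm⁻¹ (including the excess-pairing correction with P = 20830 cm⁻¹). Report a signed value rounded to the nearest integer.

Ligand charges: 2×(-1) from NO₂⁻ and 4×(-1) from CN⁻ sum to -6; with overall charge -4, Co is +2.
Co sits in group 9; removing 2 electrons leaves Co²⁺ with 9 − 2 = 7 d electrons.
Configuration: t2g^6 e_g^1.
Orbital CFSE = 6(-0.4) + 1(0.6) = -1.8Δₒ = -1.8 × 24635 = -44343 cm⁻¹.
Pairing penalty: 3 pairs vs 2 in the high-spin reference → 1 extra × P = 20830 cm⁻¹.
Net CFSE = -44343 + 20830 = -23513 cm⁻¹.

-23513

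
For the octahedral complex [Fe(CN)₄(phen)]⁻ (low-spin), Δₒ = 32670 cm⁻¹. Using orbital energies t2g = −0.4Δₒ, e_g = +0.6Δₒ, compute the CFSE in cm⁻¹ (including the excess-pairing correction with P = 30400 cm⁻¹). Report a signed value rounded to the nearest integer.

-4540

Ligand charges: 4×(-1) from CN⁻ and 1×(+0) from phen sum to -4; with overall charge -1, Fe is +3.
Fe is in group 8, so Fe³⁺ is d⁵ (8 − 3 = 5).
Configuration: t2g^5 e_g^0.
The orbital stabilization is -2.0Δₒ = -2.0 × 32670 = -65340 cm⁻¹.
High-spin d⁵ would be t2g^3 e_g^2 with 0 pairs; low-spin has 2, so 2 excess pairs cost +2P = +60800 cm⁻¹.
Net CFSE = -65340 + 60800 = -4540 cm⁻¹.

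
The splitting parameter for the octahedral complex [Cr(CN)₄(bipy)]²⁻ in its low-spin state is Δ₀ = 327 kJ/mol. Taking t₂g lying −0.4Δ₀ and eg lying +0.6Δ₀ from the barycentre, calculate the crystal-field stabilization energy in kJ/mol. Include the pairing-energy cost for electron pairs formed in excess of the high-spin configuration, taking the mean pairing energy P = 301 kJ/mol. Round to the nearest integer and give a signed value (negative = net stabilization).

-222

Ligand charges: 4×(-1) from CN⁻ and 1×(+0) from bipy sum to -4; with overall charge -2, Cr is +2.
Cr sits in group 6; removing 2 electrons leaves Cr²⁺ with 6 − 2 = 4 d electrons.
Electron filling gives t₂g⁴ eg⁰.
Orbital CFSE = 4(-0.4) + 0(0.6) = -1.6Δ₀ = -1.6 × 327 = -523 kJ/mol.
High-spin d⁴ would be t₂g³ eg¹ with 0 pairs; low-spin has 1, so 1 excess pair costs +1P = +301 kJ/mol.
Combining: -523 + 301 = -222 kJ/mol.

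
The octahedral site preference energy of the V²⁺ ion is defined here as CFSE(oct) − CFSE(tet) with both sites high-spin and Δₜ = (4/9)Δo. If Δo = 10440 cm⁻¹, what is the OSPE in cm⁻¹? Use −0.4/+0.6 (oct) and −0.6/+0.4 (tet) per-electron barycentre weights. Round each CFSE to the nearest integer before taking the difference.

V²⁺: group 5, so d-count = 5 − 2 = 3.
In an octahedral site d³ (HS) is t2g^3 e_g^0, giving CFSE(oct) = -1.2Δo = -12528 cm⁻¹.
In a tetrahedral site the filling is e^2 t2^1: CFSE(tet) = -0.8Δₜ = -0.8 × (4/9)(10440) = -3712 cm⁻¹.
OSPE = CFSE(oct) − CFSE(tet) = -12528 − (-3712) = -8816 cm⁻¹.

-8816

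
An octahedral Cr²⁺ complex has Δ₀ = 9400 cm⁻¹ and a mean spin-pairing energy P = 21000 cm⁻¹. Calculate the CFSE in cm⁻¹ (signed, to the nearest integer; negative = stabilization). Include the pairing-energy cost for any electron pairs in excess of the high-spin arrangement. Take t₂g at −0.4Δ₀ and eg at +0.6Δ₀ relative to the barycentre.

Cr is in group 6, so Cr²⁺ is d⁴ (6 − 2 = 4).
Δ₀ < P, so pairing is avoided: the ground state is high-spin.
That gives t₂g³ eg¹.
Orbital CFSE = -0.6Δ₀ = -0.6 × 9400 = -5640 cm⁻¹.
High-spin has no excess pairs, so no pairing correction applies.

-5640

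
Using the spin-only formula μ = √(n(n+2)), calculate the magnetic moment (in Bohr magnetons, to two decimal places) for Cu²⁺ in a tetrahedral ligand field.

1.73 Bohr magnetons

Group 11 minus oxidation state +2 gives a d⁹ configuration for Cu²⁺.
Tetrahedral fields are weak (Δₜ ≈ 4/9 Δₒ), so electrons fill high-spin.
Configuration: e^4 t2^5 → 1 unpaired electron.
μ(spin-only) = √[1(1+2)] = √3 ≈ 1.73 Bohr magnetons.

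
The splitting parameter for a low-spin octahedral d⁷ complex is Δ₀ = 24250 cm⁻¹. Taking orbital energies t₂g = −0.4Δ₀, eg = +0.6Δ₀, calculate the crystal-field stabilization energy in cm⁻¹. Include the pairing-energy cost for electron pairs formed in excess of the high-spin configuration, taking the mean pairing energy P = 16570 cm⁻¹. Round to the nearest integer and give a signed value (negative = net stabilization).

-27080

Electron filling gives t₂g⁶ eg¹.
CFSE(orbital) = 6×(-0.4Δ₀) + 1×(0.6Δ₀) = -1.8Δ₀; with Δ₀ = 24250 cm⁻¹ that is -43650 cm⁻¹.
High-spin d⁷ would be t₂g⁵ eg² with 2 pairs; low-spin has 3, so 1 excess pair costs +1P = +16570 cm⁻¹.
Net CFSE = -43650 + 16570 = -27080 cm⁻¹.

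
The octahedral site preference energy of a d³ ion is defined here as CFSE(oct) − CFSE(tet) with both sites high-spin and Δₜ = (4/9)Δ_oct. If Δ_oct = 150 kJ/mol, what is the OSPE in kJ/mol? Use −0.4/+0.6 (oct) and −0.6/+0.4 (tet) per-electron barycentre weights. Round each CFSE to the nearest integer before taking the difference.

-127

In an octahedral site d³ (HS) is t2g^3 e_g^0, giving CFSE(oct) = -1.2Δ_oct = -180 kJ/mol.
Tetrahedral e^2 t2^1 gives -0.8Δₜ = -0.8 × (4/9) × 150 = -53 kJ/mol.
Subtracting, OSPE = -180 − (-53) = -127 kJ/mol.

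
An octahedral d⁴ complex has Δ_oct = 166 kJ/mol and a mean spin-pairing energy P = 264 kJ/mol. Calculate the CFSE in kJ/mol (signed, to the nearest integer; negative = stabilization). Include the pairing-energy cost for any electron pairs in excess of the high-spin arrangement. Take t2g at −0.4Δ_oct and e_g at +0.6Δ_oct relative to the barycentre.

-100

Since Δ_oct = 166 kJ/mol < P = 264 kJ/mol, the complex adopts the high-spin configuration.
Configuration: t2g^3 e_g^1.
Orbital CFSE = -0.6Δ_oct = -0.6 × 166 = -100 kJ/mol.
High-spin has no excess pairs, so no pairing correction applies.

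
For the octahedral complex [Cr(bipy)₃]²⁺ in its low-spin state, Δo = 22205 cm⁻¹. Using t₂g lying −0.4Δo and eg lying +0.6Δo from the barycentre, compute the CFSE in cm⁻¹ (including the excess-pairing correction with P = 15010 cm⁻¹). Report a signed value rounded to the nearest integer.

bipy is neutral, so the +2 overall charge sits on Cr: oxidation state +2.
Cr is in group 6, so Cr²⁺ is d⁴ (6 − 2 = 4).
The d⁴ electrons fill as t₂g⁴ eg⁰.
The orbital stabilization is -1.6Δo = -1.6 × 22205 = -35528 cm⁻¹.
Pairing penalty: 1 pair vs 0 in the high-spin reference → 1 extra × P = 15010 cm⁻¹.
Overall CFSE = -35528 + 15010 = -20518 cm⁻¹.

-20518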